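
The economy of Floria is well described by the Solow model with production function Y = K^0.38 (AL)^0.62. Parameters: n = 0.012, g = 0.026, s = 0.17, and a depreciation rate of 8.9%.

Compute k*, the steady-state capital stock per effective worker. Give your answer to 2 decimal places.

At the steady state, Δk = 0, so s·k^α = (n + g + δ)·k.
Rearranging, k^(1−α) = s / (n + g + δ).
k^0.62 = 0.17 / (0.012 + 0.026 + 0.089) = 0.17 / 0.127 = 1.3386
k* = 1.3386^(1/0.62) ≈ 1.6006

k* = 1.60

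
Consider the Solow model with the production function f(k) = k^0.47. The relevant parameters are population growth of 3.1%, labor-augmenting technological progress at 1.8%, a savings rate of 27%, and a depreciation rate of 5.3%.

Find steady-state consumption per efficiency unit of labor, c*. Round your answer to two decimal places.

Steady state requires s·f(k) = (n + g + δ)·k, i.e. s·k^α = (n + g + δ)·k.
Dividing both sides by k: k^(1−α) = s / (n + g + δ).
k^0.53 = 0.27 / (0.031 + 0.018 + 0.053) = 0.27 / 0.102 = 2.6471
k* = 2.6471^(1/0.53) ≈ 6.2760
y* = (k*)^α = 6.2760^0.47 ≈ 2.3709
c* = (1 − s)·y* = (1 − 0.27) × 2.3709 ≈ 1.7308

c* ≈ 1.73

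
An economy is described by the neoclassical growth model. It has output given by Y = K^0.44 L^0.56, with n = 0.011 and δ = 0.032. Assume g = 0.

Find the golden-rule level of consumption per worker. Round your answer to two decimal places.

At the golden rule, f'(k) = n + δ, so α·k^(α−1) = n + δ and k_gold = (α/(n + δ))^(1/(1−α)).
k_gold = (0.44/0.043)^(1/0.56) = 10.2326^1.7857 ≈ 63.6110
c_gold = f(k_gold) − (n + δ)·k_gold = 6.2166 − 0.043×63.6110 ≈ 3.4813

c_gold ≈ 3.48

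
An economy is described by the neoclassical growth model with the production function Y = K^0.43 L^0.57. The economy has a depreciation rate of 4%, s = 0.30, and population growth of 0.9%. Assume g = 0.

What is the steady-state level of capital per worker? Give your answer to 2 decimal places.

k* = 24.02

In steady state, investment equals break-even investment: s·k^α = (n + δ)·k.
Dividing both sides by k: k^(1−α) = s / (n + δ).
k^0.57 = 0.30 / (0.009 + 0.040) = 0.30 / 0.049 = 6.1224
k* = 6.1224^(1/0.57) ≈ 24.0195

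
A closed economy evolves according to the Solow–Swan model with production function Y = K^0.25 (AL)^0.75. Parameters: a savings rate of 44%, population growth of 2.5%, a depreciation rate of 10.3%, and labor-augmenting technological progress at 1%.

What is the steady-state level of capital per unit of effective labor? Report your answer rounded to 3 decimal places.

k* ≈ 4.693

At the steady state, Δk = 0, so s·k^α = (n + g + δ)·k.
Dividing both sides by k: k^(1−α) = s / (n + g + δ).
k^0.75 = 0.44 / (0.025 + 0.010 + 0.103) = 0.44 / 0.138 = 3.1884
k* = 3.1884^(1/0.75) ≈ 4.6928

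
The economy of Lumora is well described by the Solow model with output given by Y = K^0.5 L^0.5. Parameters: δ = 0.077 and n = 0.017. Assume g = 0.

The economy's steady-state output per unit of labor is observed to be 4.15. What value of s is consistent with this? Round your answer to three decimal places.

s ≈ 0.390

At the steady state, Δk = 0, so s·k^α = (n + δ)·k.
Since y* = [s/(n + δ)]^(α/(1−α)), we have s/(n + δ) = (y*)^((1−α)/α) = 4.15^1 = 4.1500.
Therefore s = 4.1500 × (n + δ) = 4.1500 × 0.094 = 0.3901.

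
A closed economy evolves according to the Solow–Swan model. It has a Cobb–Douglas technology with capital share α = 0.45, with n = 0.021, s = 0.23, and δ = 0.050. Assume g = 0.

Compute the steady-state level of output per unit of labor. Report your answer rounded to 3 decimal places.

At the steady state, Δk = 0, so s·k^α = (n + δ)·k.
Rearranging, k^(1−α) = s / (n + δ).
k^0.55 = 0.23 / (0.021 + 0.050) = 0.23 / 0.071 = 3.2394
k* = 3.2394^(1/0.55) ≈ 8.4746
y* = (k*)^α = 8.4746^0.45 ≈ 2.6161

y* ≈ 2.616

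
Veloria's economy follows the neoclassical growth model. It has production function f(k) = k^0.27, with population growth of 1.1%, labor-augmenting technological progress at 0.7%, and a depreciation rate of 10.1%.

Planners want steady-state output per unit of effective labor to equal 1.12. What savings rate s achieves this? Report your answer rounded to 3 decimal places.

Steady state requires s·f(k) = (n + g + δ)·k, i.e. s·k^α = (n + g + δ)·k.
Since y* = [s/(n + g + δ)]^(α/(1−α)), we have s/(n + g + δ) = (y*)^((1−α)/α) = 1.12^2.7037 = 1.3585.
Therefore s = 1.3585 × (n + g + δ) = 1.3585 × 0.119 = 0.1617.

s ≈ 0.162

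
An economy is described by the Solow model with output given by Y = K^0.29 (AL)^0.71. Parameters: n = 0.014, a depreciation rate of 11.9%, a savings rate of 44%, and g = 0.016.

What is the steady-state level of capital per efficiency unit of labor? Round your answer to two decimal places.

k* = 4.60

In steady state, investment equals break-even investment: s·k^α = (n + g + δ)·k.
Dividing both sides by k: k^(1−α) = s / (n + g + δ).
k^0.71 = 0.44 / (0.014 + 0.016 + 0.119) = 0.44 / 0.149 = 2.9530
k* = 2.9530^(1/0.71) ≈ 4.5956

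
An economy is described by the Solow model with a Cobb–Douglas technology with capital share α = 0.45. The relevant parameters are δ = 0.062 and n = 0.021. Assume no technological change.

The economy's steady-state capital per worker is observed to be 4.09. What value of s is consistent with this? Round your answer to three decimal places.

s ≈ 0.180

In steady state, investment equals break-even investment: s·k^α = (n + δ)·k.
So s / (n + δ) = (k*)^(1−α) = 4.09^0.55 = 2.1699.
Therefore s = 2.1699 × (n + δ) = 2.1699 × 0.083 = 0.1801.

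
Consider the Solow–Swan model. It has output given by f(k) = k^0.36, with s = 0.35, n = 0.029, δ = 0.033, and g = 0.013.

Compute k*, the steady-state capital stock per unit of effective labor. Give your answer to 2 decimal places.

At the steady state, Δk = 0, so s·k^α = (n + g + δ)·k.
Dividing both sides by k: k^(1−α) = s / (n + g + δ).
k^0.64 = 0.35 / (0.029 + 0.013 + 0.033) = 0.35 / 0.075 = 4.6667
k* = 4.6667^(1/0.64) ≈ 11.1001

k* = 11.10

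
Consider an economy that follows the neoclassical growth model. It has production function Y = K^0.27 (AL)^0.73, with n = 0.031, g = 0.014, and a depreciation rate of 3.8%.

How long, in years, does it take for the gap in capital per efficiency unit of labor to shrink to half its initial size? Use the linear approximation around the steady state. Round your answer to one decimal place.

Near the steady state the convergence rate is λ = (1 − α)(n + g + δ).
λ = (1 − 0.27) × 0.083 = 0.73 × 0.083 = 0.06059
Half-life = ln 2 / λ = 0.6931 / 0.06059 ≈ 11.44 years

about 11.4 years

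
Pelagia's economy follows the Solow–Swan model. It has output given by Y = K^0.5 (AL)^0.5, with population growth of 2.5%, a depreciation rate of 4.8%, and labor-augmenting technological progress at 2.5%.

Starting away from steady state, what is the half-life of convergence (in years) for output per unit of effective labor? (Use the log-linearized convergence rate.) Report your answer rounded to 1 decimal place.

Near the steady state the convergence rate is λ = (1 − α)(n + g + δ).
λ = (1 − 0.5) × 0.098 = 0.5 × 0.098 = 0.0490
Half-life = ln 2 / λ = 0.6931 / 0.0490 ≈ 14.14 years

about 14.1 years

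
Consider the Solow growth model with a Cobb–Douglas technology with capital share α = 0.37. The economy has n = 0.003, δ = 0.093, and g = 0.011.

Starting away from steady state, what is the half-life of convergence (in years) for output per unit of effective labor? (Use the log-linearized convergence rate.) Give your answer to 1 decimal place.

Near the steady state the convergence rate is λ = (1 − α)(n + g + δ).
λ = (1 − 0.37) × 0.107 = 0.63 × 0.107 = 0.06741
Half-life = ln 2 / λ = 0.6931 / 0.06741 ≈ 10.28 years

about 10.3 years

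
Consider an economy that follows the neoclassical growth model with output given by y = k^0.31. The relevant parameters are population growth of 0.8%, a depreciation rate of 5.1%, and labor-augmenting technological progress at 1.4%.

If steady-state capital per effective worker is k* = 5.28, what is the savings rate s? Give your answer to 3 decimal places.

In steady state, investment equals break-even investment: s·k^α = (n + g + δ)·k.
So s / (n + g + δ) = (k*)^(1−α) = 5.28^0.69 = 3.1522.
Therefore s = 3.1522 × (n + g + δ) = 3.1522 × 0.073 = 0.2301.

s ≈ 0.230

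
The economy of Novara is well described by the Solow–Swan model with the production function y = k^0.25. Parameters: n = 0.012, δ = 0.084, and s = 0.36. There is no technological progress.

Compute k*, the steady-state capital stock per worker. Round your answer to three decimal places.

k* ≈ 5.826

At the steady state, Δk = 0, so s·k^α = (n + δ)·k.
Dividing both sides by k: k^(1−α) = s / (n + δ).
k^0.75 = 0.36 / (0.012 + 0.084) = 0.36 / 0.096 = 3.7500
k* = 3.7500^(1/0.75) ≈ 5.8261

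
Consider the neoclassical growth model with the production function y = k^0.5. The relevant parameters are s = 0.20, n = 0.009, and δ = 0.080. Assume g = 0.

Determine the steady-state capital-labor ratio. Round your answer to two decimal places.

In steady state, investment equals break-even investment: s·k^α = (n + δ)·k.
Dividing both sides by k: k^(1−α) = s / (n + δ).
k^0.5 = 0.20 / (0.009 + 0.080) = 0.20 / 0.089 = 2.2472
k* = 2.2472^(1/0.5) ≈ 5.0499

k* ≈ 5.05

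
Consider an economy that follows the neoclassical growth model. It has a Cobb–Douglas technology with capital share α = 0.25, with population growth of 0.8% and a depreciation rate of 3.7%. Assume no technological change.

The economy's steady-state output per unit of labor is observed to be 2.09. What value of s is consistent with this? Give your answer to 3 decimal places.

In steady state, investment equals break-even investment: s·k^α = (n + δ)·k.
Since y* = [s/(n + δ)]^(α/(1−α)), we have s/(n + δ) = (y*)^((1−α)/α) = 2.09^3 = 9.1293.
Therefore s = 9.1293 × (n + δ) = 9.1293 × 0.045 = 0.4108.

s ≈ 0.411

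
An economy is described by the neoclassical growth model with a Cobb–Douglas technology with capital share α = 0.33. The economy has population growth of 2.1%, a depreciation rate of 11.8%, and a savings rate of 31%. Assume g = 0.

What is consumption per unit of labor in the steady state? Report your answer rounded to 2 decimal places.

At the steady state, Δk = 0, so s·k^α = (n + δ)·k.
Dividing both sides by k: k^(1−α) = s / (n + δ).
k^0.67 = 0.31 / (0.021 + 0.118) = 0.31 / 0.139 = 2.2302
k* = 2.2302^(1/0.67) ≈ 3.3107
y* = (k*)^α = 3.3107^0.33 ≈ 1.4845
c* = (1 − s)·y* = (1 − 0.31) × 1.4845 ≈ 1.0243

c* ≈ 1.02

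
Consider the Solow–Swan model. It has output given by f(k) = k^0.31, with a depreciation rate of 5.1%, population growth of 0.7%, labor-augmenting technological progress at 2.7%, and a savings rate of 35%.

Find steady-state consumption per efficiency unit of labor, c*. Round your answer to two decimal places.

At the steady state, Δk = 0, so s·k^α = (n + g + δ)·k.
Dividing both sides by k: k^(1−α) = s / (n + g + δ).
k^0.69 = 0.35 / (0.007 + 0.027 + 0.051) = 0.35 / 0.085 = 4.1176
k* = 4.1176^(1/0.69) ≈ 7.7766
y* = (k*)^α = 7.7766^0.31 ≈ 1.8886
c* = (1 − s)·y* = (1 − 0.35) × 1.8886 ≈ 1.2276

c* ≈ 1.23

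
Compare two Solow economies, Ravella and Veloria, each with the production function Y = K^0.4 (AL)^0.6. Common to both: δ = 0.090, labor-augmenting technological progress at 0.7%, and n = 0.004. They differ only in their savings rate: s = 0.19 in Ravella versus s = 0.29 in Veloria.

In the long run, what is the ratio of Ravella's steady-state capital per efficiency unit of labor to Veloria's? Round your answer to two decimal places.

ratio ≈ 0.49

Steady-state k* = [s/(n + g + δ)]^(1/(1−α)), so the ratio is [ (s_R/(n + g + δ)_R) / (s_V/(n + g + δ)_V) ]^1.6667.
s_R/(n + g + δ)_R = 0.19/0.101 = 1.8812; s_V/(n + g + δ)_V = 0.29/0.101 = 2.8713.
Ratio = (1.8812/2.8713)^1.6667 = 0.6552^1.6667 ≈ 0.4943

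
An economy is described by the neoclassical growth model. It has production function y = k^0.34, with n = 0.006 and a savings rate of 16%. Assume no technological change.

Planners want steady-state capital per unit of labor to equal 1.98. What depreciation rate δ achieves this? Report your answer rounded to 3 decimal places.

δ ≈ 0.096

In steady state, investment equals break-even investment: s·k^α = (n + δ)·k.
So s / (n + δ) = (k*)^(1−α) = 1.98^0.66 = 1.5696.
Therefore n + δ = s / 1.5696 = 0.16 / 1.5696 = 0.1019, so δ = 0.1019 − 0.006 = 0.0959.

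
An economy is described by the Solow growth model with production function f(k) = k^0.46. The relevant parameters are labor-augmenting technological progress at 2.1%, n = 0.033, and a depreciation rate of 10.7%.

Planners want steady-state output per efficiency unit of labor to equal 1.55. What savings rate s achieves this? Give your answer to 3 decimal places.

At the steady state, Δk = 0, so s·k^α = (n + g + δ)·k.
Since y* = [s/(n + g + δ)]^(α/(1−α)), we have s/(n + g + δ) = (y*)^((1−α)/α) = 1.55^1.1739 = 1.6727.
Therefore s = 1.6727 × (n + g + δ) = 1.6727 × 0.161 = 0.2693.

s ≈ 0.269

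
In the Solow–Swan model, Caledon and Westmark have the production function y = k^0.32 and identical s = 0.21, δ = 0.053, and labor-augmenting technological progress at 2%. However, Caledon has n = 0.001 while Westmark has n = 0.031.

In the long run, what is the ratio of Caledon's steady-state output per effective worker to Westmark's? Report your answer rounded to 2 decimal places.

y*_C / y*_W ≈ 1.17

Steady-state y* = [s/(n + g + δ)]^(α/(1−α)), so the ratio is [ (s_C/(n + g + δ)_C) / (s_W/(n + g + δ)_W) ]^0.4706.
s_C/(n + g + δ)_C = 0.21/0.074 = 2.8378; s_W/(n + g + δ)_W = 0.21/0.104 = 2.0192.
Ratio = (2.8378/2.0192)^0.4706 = 1.4054^0.4706 ≈ 1.1737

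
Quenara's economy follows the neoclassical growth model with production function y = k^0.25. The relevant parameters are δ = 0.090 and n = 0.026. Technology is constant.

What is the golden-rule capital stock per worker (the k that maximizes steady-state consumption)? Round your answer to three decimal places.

k_gold ≈ 2.784

The golden rule sets f'(k) = n + δ, i.e. α·k^(α−1) = n + δ.
So k^(1−α) = α / (n + δ) = 0.25 / 0.116 = 2.1552.
k_gold = 2.1552^(1/0.75) ≈ 2.7839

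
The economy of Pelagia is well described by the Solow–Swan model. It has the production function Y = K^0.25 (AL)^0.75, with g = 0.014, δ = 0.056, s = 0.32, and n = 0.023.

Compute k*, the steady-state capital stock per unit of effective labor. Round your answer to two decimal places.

At the steady state, Δk = 0, so s·k^α = (n + g + δ)·k.
Rearranging, k^(1−α) = s / (n + g + δ).
k^0.75 = 0.32 / (0.023 + 0.014 + 0.056) = 0.32 / 0.093 = 3.4409
k* = 3.4409^(1/0.75) ≈ 5.1947

k* = 5.19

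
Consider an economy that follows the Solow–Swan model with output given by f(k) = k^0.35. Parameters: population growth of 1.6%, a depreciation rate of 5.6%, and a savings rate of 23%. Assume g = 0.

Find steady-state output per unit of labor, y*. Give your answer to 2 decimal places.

At the steady state, Δk = 0, so s·k^α = (n + δ)·k.
Rearranging, k^(1−α) = s / (n + δ).
k^0.65 = 0.23 / (0.016 + 0.056) = 0.23 / 0.072 = 3.1944
k* = 3.1944^(1/0.65) ≈ 5.9701
y* = (k*)^α = 5.9701^0.35 ≈ 1.8689

y* = 1.87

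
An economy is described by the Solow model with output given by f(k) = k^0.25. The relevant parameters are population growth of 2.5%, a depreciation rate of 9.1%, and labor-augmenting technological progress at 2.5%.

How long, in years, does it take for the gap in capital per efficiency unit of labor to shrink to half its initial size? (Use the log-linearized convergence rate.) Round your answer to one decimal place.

half-life ≈ 6.6 years

Near the steady state the convergence rate is λ = (1 − α)(n + g + δ).
λ = (1 − 0.25) × 0.141 = 0.75 × 0.141 = 0.10575
Half-life = ln 2 / λ = 0.6931 / 0.10575 ≈ 6.55 years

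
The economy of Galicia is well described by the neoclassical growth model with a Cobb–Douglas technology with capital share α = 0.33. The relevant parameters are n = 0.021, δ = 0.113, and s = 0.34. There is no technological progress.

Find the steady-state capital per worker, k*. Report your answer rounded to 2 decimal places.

Steady state requires s·f(k) = (n + δ)·k, i.e. s·k^α = (n + δ)·k.
Dividing both sides by k: k^(1−α) = s / (n + δ).
k^0.67 = 0.34 / (0.021 + 0.113) = 0.34 / 0.134 = 2.5373
k* = 2.5373^(1/0.67) ≈ 4.0137

k* ≈ 4.01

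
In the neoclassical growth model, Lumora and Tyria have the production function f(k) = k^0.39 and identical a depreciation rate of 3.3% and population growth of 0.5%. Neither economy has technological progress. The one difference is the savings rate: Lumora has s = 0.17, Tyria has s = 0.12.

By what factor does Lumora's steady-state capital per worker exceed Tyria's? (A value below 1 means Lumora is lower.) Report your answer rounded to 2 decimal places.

ratio ≈ 1.77

Steady-state k* = [s/(n + δ)]^(1/(1−α)), so the ratio is [ (s_L/(n + δ)_L) / (s_T/(n + δ)_T) ]^1.6393.
s_L/(n + δ)_L = 0.17/0.038 = 4.4737; s_T/(n + δ)_T = 0.12/0.038 = 3.1579.
Ratio = (4.4737/3.1579)^1.6393 = 1.4167^1.6393 ≈ 1.7701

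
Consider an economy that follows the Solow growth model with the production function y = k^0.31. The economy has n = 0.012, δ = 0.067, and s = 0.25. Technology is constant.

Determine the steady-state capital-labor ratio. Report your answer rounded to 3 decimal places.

Steady state requires s·f(k) = (n + δ)·k, i.e. s·k^α = (n + δ)·k.
Rearranging, k^(1−α) = s / (n + δ).
k^0.69 = 0.25 / (0.012 + 0.067) = 0.25 / 0.079 = 3.1646
k* = 3.1646^(1/0.69) ≈ 5.3101

k* = 5.310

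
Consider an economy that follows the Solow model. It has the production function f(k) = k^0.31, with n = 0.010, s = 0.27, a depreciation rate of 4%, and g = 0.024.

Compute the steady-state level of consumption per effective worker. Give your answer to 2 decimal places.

In steady state, investment equals break-even investment: s·k^α = (n + g + δ)·k.
Dividing both sides by k: k^(1−α) = s / (n + g + δ).
k^0.69 = 0.27 / (0.010 + 0.024 + 0.040) = 0.27 / 0.074 = 3.6486
k* = 3.6486^(1/0.69) ≈ 6.5264
y* = (k*)^α = 6.5264^0.31 ≈ 1.7887
c* = (1 − s)·y* = (1 − 0.27) × 1.7887 ≈ 1.3058

c* = 1.31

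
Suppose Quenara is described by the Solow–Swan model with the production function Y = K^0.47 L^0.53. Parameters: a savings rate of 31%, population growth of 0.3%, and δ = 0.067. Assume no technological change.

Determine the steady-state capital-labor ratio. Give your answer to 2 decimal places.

At the steady state, Δk = 0, so s·k^α = (n + δ)·k.
Dividing both sides by k: k^(1−α) = s / (n + δ).
k^0.53 = 0.31 / (0.003 + 0.067) = 0.31 / 0.070 = 4.4286
k* = 4.4286^(1/0.53) ≈ 16.5718

k* = 16.57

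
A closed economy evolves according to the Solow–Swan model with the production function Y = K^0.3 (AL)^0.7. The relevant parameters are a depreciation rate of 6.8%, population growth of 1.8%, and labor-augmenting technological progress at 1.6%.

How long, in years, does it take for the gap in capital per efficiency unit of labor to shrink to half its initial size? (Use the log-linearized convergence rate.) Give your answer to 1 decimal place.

about 9.7 years

Near the steady state the convergence rate is λ = (1 − α)(n + g + δ).
λ = (1 − 0.3) × 0.102 = 0.7 × 0.102 = 0.0714
Half-life = ln 2 / λ = 0.6931 / 0.0714 ≈ 9.71 years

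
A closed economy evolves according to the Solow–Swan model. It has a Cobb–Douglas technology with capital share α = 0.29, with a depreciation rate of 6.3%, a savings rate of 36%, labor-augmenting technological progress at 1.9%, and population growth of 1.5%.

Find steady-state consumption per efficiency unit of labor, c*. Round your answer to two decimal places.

In steady state, investment equals break-even investment: s·k^α = (n + g + δ)·k.
Rearranging, k^(1−α) = s / (n + g + δ).
k^0.71 = 0.36 / (0.015 + 0.019 + 0.063) = 0.36 / 0.097 = 3.7113
k* = 3.7113^(1/0.71) ≈ 6.3409
y* = (k*)^α = 6.3409^0.29 ≈ 1.7085
c* = (1 − s)·y* = (1 − 0.36) × 1.7085 ≈ 1.0934

c* = 1.09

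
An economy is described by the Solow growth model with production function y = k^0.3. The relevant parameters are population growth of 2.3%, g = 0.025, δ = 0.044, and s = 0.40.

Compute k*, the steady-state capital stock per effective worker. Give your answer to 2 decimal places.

At the steady state, Δk = 0, so s·k^α = (n + g + δ)·k.
Rearranging, k^(1−α) = s / (n + g + δ).
k^0.7 = 0.40 / (0.023 + 0.025 + 0.044) = 0.40 / 0.092 = 4.3478
k* = 4.3478^(1/0.7) ≈ 8.1623

k* = 8.16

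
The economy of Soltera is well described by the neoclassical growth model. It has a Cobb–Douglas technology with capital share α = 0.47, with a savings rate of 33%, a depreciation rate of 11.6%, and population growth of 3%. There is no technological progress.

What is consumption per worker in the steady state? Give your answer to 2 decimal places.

c* ≈ 1.38

Steady state requires s·f(k) = (n + δ)·k, i.e. s·k^α = (n + δ)·k.
Rearranging, k^(1−α) = s / (n + δ).
k^0.53 = 0.33 / (0.030 + 0.116) = 0.33 / 0.146 = 2.2603
k* = 2.2603^(1/0.53) ≈ 4.6584
y* = (k*)^α = 4.6584^0.47 ≈ 2.0610
c* = (1 − s)·y* = (1 − 0.33) × 2.0610 ≈ 1.3809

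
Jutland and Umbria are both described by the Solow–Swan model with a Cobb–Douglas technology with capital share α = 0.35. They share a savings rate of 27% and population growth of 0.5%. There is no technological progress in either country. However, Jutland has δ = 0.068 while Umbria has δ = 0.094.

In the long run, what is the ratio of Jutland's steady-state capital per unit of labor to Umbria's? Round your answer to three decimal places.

Steady-state k* = [s/(n + δ)]^(1/(1−α)), so the ratio is [ (s_J/(n + δ)_J) / (s_U/(n + δ)_U) ]^1.5385.
s_J/(n + δ)_J = 0.27/0.073 = 3.6986; s_U/(n + δ)_U = 0.27/0.099 = 2.7273.
Ratio = (3.6986/2.7273)^1.5385 = 1.3561^1.5385 ≈ 1.5978

k*_J / k*_U ≈ 1.598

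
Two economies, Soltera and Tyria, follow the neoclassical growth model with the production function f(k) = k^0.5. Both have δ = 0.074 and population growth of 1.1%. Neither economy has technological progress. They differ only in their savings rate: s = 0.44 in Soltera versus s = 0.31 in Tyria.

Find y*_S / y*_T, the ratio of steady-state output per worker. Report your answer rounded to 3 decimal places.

Steady-state y* = [s/(n + δ)]^(α/(1−α)), so the ratio is [ (s_S/(n + δ)_S) / (s_T/(n + δ)_T) ]^1.
s_S/(n + δ)_S = 0.44/0.085 = 5.1765; s_T/(n + δ)_T = 0.31/0.085 = 3.6471.
Ratio = (5.1765/3.6471)^1 = 1.4193^1 ≈ 1.4193

y*_S / y*_T ≈ 1.419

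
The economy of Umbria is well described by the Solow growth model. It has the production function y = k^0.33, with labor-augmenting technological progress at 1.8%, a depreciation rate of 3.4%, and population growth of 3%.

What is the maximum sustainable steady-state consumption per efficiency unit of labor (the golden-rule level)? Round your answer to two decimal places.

c_gold ≈ 1.33

At the golden rule, f'(k) = n + g + δ, so α·k^(α−1) = n + g + δ and k_gold = (α/(n + g + δ))^(1/(1−α)).
k_gold = (0.33/0.082)^(1/0.67) = 4.0244^1.4925 ≈ 7.9894
c_gold = f(k_gold) − (n + g + δ)·k_gold = 1.9853 − 0.082×7.9894 ≈ 1.3302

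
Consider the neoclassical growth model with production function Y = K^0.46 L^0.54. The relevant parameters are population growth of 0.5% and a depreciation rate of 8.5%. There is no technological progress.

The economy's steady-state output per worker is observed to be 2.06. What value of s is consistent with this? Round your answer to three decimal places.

In steady state, investment equals break-even investment: s·k^α = (n + δ)·k.
Since y* = [s/(n + δ)]^(α/(1−α)), we have s/(n + δ) = (y*)^((1−α)/α) = 2.06^1.1739 = 2.3359.
Therefore s = 2.3359 × (n + δ) = 2.3359 × 0.090 = 0.2102.

s ≈ 0.210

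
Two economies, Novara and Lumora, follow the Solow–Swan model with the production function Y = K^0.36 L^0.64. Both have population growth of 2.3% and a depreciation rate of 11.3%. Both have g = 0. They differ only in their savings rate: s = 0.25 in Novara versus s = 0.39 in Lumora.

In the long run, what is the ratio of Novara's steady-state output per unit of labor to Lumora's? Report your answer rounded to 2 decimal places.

Steady-state y* = [s/(n + δ)]^(α/(1−α)), so the ratio is [ (s_N/(n + δ)_N) / (s_L/(n + δ)_L) ]^0.5625.
s_N/(n + δ)_N = 0.25/0.136 = 1.8382; s_L/(n + δ)_L = 0.39/0.136 = 2.8676.
Ratio = (1.8382/2.8676)^0.5625 = 0.6410^0.5625 ≈ 0.7787

y*_N / y*_L ≈ 0.78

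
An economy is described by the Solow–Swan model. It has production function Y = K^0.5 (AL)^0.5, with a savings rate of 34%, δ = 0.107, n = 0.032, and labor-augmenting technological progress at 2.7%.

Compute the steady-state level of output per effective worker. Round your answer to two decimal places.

y* = 2.05

At the steady state, Δk = 0, so s·k^α = (n + g + δ)·k.
Rearranging, k^(1−α) = s / (n + g + δ).
k^0.5 = 0.34 / (0.032 + 0.027 + 0.107) = 0.34 / 0.166 = 2.0482
k* = 2.0482^(1/0.5) ≈ 4.1951
y* = (k*)^α = 4.1951^0.5 ≈ 2.0482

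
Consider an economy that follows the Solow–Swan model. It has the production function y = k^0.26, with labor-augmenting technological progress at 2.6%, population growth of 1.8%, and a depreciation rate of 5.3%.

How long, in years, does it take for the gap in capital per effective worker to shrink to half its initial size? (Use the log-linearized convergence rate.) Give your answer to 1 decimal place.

Near the steady state the convergence rate is λ = (1 − α)(n + g + δ).
λ = (1 − 0.26) × 0.097 = 0.74 × 0.097 = 0.07178
Half-life = ln 2 / λ = 0.6931 / 0.07178 ≈ 9.66 years

about 9.7 years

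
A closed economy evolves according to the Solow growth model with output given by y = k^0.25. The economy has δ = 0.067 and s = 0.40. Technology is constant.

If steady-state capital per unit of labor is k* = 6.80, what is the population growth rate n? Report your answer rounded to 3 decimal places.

In steady state, investment equals break-even investment: s·k^α = (n + δ)·k.
So s / (n + δ) = (k*)^(1−α) = 6.80^0.75 = 4.2110.
Therefore n + δ = s / 4.2110 = 0.40 / 4.2110 = 0.0950, so n = 0.0950 − 0.067 = 0.0280.

n ≈ 0.028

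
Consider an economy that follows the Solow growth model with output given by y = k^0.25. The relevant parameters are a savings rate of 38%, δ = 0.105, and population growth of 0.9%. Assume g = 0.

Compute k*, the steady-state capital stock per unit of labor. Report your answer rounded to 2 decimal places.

k* ≈ 4.98

At the steady state, Δk = 0, so s·k^α = (n + δ)·k.
Dividing both sides by k: k^(1−α) = s / (n + δ).
k^0.75 = 0.38 / (0.009 + 0.105) = 0.38 / 0.114 = 3.3333
k* = 3.3333^(1/0.75) ≈ 4.9793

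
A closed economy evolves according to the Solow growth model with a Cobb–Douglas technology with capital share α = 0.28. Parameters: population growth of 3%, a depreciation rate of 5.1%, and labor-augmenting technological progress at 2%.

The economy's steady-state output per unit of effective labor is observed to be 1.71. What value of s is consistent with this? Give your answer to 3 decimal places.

At the steady state, Δk = 0, so s·k^α = (n + g + δ)·k.
Since y* = [s/(n + g + δ)]^(α/(1−α)), we have s/(n + g + δ) = (y*)^((1−α)/α) = 1.71^2.5714 = 3.9731.
Therefore s = 3.9731 × (n + g + δ) = 3.9731 × 0.101 = 0.4013.

s ≈ 0.401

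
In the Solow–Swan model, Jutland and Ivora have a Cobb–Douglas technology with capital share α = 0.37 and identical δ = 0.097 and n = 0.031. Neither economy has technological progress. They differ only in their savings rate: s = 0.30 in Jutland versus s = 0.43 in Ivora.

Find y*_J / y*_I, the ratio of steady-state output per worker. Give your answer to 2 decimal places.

y*_J / y*_I ≈ 0.81

Steady-state y* = [s/(n + δ)]^(α/(1−α)), so the ratio is [ (s_J/(n + δ)_J) / (s_I/(n + δ)_I) ]^0.5873.
s_J/(n + δ)_J = 0.30/0.128 = 2.3438; s_I/(n + δ)_I = 0.43/0.128 = 3.3594.
Ratio = (2.3438/3.3594)^0.5873 = 0.6977^0.5873 ≈ 0.8094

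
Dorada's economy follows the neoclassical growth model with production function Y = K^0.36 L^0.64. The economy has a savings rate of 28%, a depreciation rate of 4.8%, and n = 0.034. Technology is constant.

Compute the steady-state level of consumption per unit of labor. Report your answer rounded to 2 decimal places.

c* ≈ 1.44

Steady state requires s·f(k) = (n + δ)·k, i.e. s·k^α = (n + δ)·k.
Rearranging, k^(1−α) = s / (n + δ).
k^0.64 = 0.28 / (0.034 + 0.048) = 0.28 / 0.082 = 3.4146
k* = 3.4146^(1/0.64) ≈ 6.8131
y* = (k*)^α = 6.8131^0.36 ≈ 1.9953
c* = (1 − s)·y* = (1 − 0.28) × 1.9953 ≈ 1.4366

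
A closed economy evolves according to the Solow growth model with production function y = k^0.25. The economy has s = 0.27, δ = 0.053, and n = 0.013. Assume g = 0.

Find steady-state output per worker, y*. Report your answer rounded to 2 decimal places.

Steady state requires s·f(k) = (n + δ)·k, i.e. s·k^α = (n + δ)·k.
Dividing both sides by k: k^(1−α) = s / (n + δ).
k^0.75 = 0.27 / (0.013 + 0.053) = 0.27 / 0.066 = 4.0909
k* = 4.0909^(1/0.75) ≈ 6.5427
y* = (k*)^α = 6.5427^0.25 ≈ 1.5993

y* = 1.60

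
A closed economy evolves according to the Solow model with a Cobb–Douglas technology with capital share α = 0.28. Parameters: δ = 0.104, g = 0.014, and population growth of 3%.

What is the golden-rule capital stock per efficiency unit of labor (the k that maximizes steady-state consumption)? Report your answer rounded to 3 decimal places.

k_gold ≈ 2.424

The golden rule sets f'(k) = n + g + δ, i.e. α·k^(α−1) = n + g + δ.
So k^(1−α) = α / (n + g + δ) = 0.28 / 0.148 = 1.8919.
k_gold = 1.8919^(1/0.72) ≈ 2.4243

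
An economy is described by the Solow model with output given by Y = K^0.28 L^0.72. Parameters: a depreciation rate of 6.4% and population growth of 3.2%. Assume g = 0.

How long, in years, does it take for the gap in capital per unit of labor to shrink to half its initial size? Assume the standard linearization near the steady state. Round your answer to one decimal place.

Near the steady state the convergence rate is λ = (1 − α)(n + δ).
λ = (1 − 0.28) × 0.096 = 0.72 × 0.096 = 0.06912
Half-life = ln 2 / λ = 0.6931 / 0.06912 ≈ 10.03 years

about 10.0 years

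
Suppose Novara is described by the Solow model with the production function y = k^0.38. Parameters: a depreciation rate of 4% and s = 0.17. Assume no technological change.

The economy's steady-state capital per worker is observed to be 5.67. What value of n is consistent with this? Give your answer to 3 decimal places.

At the steady state, Δk = 0, so s·k^α = (n + δ)·k.
So s / (n + δ) = (k*)^(1−α) = 5.67^0.62 = 2.9324.
Therefore n + δ = s / 2.9324 = 0.17 / 2.9324 = 0.0580, so n = 0.0580 − 0.040 = 0.0180.

n ≈ 0.018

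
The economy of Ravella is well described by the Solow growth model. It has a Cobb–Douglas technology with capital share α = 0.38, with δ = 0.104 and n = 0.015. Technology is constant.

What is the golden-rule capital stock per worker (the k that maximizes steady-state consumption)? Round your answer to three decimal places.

The golden rule sets f'(k) = n + δ, i.e. α·k^(α−1) = n + δ.
So k^(1−α) = α / (n + δ) = 0.38 / 0.119 = 3.1933.
k_gold = 3.1933^(1/0.62) ≈ 6.5056

k_gold ≈ 6.506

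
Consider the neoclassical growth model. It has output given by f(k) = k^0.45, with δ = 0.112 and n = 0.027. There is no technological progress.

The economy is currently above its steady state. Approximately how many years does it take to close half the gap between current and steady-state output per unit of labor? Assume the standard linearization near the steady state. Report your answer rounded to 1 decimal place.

t_½ ≈ 9.1 years

Near the steady state the convergence rate is λ = (1 − α)(n + δ).
λ = (1 − 0.45) × 0.139 = 0.55 × 0.139 = 0.07645
Half-life = ln 2 / λ = 0.6931 / 0.07645 ≈ 9.07 years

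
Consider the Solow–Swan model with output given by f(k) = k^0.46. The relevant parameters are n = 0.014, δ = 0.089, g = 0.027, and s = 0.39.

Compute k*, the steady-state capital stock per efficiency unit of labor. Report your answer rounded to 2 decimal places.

Steady state requires s·f(k) = (n + g + δ)·k, i.e. s·k^α = (n + g + δ)·k.
Dividing both sides by k: k^(1−α) = s / (n + g + δ).
k^0.54 = 0.39 / (0.014 + 0.027 + 0.089) = 0.39 / 0.130 = 3.0000
k* = 3.0000^(1/0.54) ≈ 7.6482

k* = 7.65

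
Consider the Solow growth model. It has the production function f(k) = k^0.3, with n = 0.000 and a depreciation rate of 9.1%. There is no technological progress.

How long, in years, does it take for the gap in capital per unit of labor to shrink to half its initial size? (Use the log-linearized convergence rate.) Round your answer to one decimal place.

Near the steady state the convergence rate is λ = (1 − α)(n + δ).
λ = (1 − 0.3) × 0.091 = 0.7 × 0.091 = 0.0637
Half-life = ln 2 / λ = 0.6931 / 0.0637 ≈ 10.88 years

about 10.9 years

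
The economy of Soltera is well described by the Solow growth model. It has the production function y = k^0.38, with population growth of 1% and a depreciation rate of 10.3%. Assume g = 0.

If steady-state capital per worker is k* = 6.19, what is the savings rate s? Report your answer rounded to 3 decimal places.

s ≈ 0.350

In steady state, investment equals break-even investment: s·k^α = (n + δ)·k.
So s / (n + δ) = (k*)^(1−α) = 6.19^0.62 = 3.0963.
Therefore s = 3.0963 × (n + δ) = 3.0963 × 0.113 = 0.3499.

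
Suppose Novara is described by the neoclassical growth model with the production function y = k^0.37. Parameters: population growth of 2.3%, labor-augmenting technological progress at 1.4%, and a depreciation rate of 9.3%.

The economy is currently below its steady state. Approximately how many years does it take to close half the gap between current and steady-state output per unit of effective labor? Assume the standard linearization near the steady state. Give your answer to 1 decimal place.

half-life ≈ 8.5 years

Near the steady state the convergence rate is λ = (1 − α)(n + g + δ).
λ = (1 − 0.37) × 0.130 = 0.63 × 0.130 = 0.0819
Half-life = ln 2 / λ = 0.6931 / 0.0819 ≈ 8.46 years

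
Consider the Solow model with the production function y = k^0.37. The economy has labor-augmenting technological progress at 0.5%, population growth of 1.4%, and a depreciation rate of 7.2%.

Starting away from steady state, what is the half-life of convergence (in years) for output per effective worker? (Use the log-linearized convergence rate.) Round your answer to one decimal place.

Near the steady state the convergence rate is λ = (1 − α)(n + g + δ).
λ = (1 − 0.37) × 0.091 = 0.63 × 0.091 = 0.05733
Half-life = ln 2 / λ = 0.6931 / 0.05733 ≈ 12.09 years

t_½ ≈ 12.1 years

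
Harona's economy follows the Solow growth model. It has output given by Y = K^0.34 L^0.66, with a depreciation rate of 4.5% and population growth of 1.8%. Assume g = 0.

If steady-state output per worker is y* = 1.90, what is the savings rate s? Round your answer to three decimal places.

s ≈ 0.219

Steady state requires s·f(k) = (n + δ)·k, i.e. s·k^α = (n + δ)·k.
Since y* = [s/(n + δ)]^(α/(1−α)), we have s/(n + δ) = (y*)^((1−α)/α) = 1.90^1.9412 = 3.4763.
Therefore s = 3.4763 × (n + δ) = 3.4763 × 0.063 = 0.2190.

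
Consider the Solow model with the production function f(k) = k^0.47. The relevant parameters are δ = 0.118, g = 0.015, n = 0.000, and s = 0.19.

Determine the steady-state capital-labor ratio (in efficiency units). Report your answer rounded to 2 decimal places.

In steady state, investment equals break-even investment: s·k^α = (n + g + δ)·k.
Rearranging, k^(1−α) = s / (n + g + δ).
k^0.53 = 0.19 / (0.000 + 0.015 + 0.118) = 0.19 / 0.133 = 1.4286
k* = 1.4286^(1/0.53) ≈ 1.9601

k* = 1.96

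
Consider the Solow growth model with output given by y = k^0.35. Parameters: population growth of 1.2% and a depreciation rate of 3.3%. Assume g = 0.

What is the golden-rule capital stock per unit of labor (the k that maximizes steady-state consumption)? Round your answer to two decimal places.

The golden rule sets f'(k) = n + δ, i.e. α·k^(α−1) = n + δ.
So k^(1−α) = α / (n + δ) = 0.35 / 0.045 = 7.7778.
k_gold = 7.7778^(1/0.65) ≈ 23.4719

k_gold ≈ 23.47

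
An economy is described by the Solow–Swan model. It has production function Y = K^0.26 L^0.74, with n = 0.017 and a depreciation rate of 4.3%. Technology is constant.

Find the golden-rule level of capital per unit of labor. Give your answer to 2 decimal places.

The golden rule sets f'(k) = n + δ, i.e. α·k^(α−1) = n + δ.
So k^(1−α) = α / (n + δ) = 0.26 / 0.060 = 4.3333.
k_gold = 4.3333^(1/0.74) ≈ 7.2538

k_gold ≈ 7.25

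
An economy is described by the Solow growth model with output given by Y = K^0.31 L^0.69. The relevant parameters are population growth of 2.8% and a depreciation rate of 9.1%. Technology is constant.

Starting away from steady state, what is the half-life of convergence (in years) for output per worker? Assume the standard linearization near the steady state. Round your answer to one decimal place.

Near the steady state the convergence rate is λ = (1 − α)(n + δ).
λ = (1 − 0.31) × 0.119 = 0.69 × 0.119 = 0.08211
Half-life = ln 2 / λ = 0.6931 / 0.08211 ≈ 8.44 years

half-life ≈ 8.4 years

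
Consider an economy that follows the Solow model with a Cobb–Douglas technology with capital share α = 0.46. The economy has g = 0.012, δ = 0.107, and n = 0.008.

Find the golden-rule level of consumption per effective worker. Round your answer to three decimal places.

At the golden rule, f'(k) = n + g + δ, so α·k^(α−1) = n + g + δ and k_gold = (α/(n + g + δ))^(1/(1−α)).
k_gold = (0.46/0.127)^(1/0.54) = 3.6220^1.8519 ≈ 10.8422
c_gold = f(k_gold) − (n + g + δ)·k_gold = 2.9933 − 0.127×10.8422 ≈ 1.6163

c_gold ≈ 1.616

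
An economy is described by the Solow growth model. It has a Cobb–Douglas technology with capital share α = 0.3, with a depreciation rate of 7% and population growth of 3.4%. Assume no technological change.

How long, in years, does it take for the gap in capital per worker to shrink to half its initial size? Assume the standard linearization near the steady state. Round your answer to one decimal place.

Near the steady state the convergence rate is λ = (1 − α)(n + δ).
λ = (1 − 0.3) × 0.104 = 0.7 × 0.104 = 0.0728
Half-life = ln 2 / λ = 0.6931 / 0.0728 ≈ 9.52 years

t_½ ≈ 9.5 years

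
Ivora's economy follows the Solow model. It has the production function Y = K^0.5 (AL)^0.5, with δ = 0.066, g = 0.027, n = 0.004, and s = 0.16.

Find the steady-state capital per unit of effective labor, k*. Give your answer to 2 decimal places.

In steady state, investment equals break-even investment: s·k^α = (n + g + δ)·k.
Rearranging, k^(1−α) = s / (n + g + δ).
k^0.5 = 0.16 / (0.004 + 0.027 + 0.066) = 0.16 / 0.097 = 1.6495
k* = 1.6495^(1/0.5) ≈ 2.7209

k* ≈ 2.72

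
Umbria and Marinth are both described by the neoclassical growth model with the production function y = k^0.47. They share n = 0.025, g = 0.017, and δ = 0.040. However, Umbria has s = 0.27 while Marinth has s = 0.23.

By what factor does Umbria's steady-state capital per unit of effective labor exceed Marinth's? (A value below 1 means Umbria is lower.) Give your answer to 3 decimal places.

Steady-state k* = [s/(n + g + δ)]^(1/(1−α)), so the ratio is [ (s_U/(n + g + δ)_U) / (s_M/(n + g + δ)_M) ]^1.8868.
s_U/(n + g + δ)_U = 0.27/0.082 = 3.2927; s_M/(n + g + δ)_M = 0.23/0.082 = 2.8049.
Ratio = (3.2927/2.8049)^1.8868 = 1.1739^1.8868 ≈ 1.3533

k*_U / k*_M ≈ 1.353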